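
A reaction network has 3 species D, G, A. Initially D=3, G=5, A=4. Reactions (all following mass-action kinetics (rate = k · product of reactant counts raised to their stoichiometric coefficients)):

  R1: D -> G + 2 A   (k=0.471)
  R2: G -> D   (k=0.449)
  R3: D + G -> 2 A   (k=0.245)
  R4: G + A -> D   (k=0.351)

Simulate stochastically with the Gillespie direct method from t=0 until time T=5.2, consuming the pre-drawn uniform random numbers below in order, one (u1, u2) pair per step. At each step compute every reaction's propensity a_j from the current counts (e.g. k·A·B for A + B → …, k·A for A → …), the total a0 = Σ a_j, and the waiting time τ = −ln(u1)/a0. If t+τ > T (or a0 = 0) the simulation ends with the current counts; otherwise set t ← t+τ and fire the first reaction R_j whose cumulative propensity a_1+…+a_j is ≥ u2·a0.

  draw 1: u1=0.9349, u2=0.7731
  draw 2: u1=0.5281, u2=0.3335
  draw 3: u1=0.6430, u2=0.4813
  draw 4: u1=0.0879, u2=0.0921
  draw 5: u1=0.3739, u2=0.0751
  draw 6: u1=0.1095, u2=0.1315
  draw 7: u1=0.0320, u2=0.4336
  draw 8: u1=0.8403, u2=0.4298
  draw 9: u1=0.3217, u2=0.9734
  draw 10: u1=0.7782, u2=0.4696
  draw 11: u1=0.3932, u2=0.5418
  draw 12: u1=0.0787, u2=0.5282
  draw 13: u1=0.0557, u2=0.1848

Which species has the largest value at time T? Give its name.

t=0.000: D=3 G=5 A=4
Draw 1: a1=1.413, a2=2.245, a3=3.675, a4=7.020, a0=14.353; τ=−ln(0.9349)/14.353=0.005 → t=0.005; u2·a0=0.7731·14.353=11.096; a1+…+a3=7.333 < 11.096 ≤ a1+…+a4=14.353 → R4 fires; D=4 G=4 A=3
Draw 2: a1=1.884, a2=1.796, a3=3.920, a4=4.212, a0=11.812; τ=−ln(0.5281)/11.812=0.054 → t=0.059; u2·a0=0.3335·11.812=3.939; a1+a2=3.680 < 3.939 ≤ a1+…+a3=7.600 → R3 fires; D=3 G=3 A=5
Draw 3: a1=1.413, a2=1.347, a3=2.205, a4=5.265, a0=10.230; τ=−ln(0.6430)/10.230=0.043 → t=0.102; u2·a0=0.4813·10.230=4.924; a1+a2=2.760 < 4.924 ≤ a1+…+a3=4.965 → R3 fires; D=2 G=2 A=7
Draw 4: a1=0.942, a2=0.898, a3=0.980, a4=4.914, a0=7.734; τ=−ln(0.0879)/7.734=0.314 → t=0.416; u2·a0=0.0921·7.734=0.712 ≤ a1=0.942 → R1 fires; D=1 G=3 A=9
Draw 5: a1=0.471, a2=1.347, a3=0.735, a4=9.477, a0=12.030; τ=−ln(0.3739)/12.030=0.082 → t=0.498; u2·a0=0.0751·12.030=0.903; a1=0.471 < 0.903 ≤ a1+a2=1.818 → R2 fires; D=2 G=2 A=9
Draw 6: a1=0.942, a2=0.898, a3=0.980, a4=6.318, a0=9.138; τ=−ln(0.1095)/9.138=0.242 → t=0.740; u2·a0=0.1315·9.138=1.202; a1=0.942 < 1.202 ≤ a1+a2=1.840 → R2 fires; D=3 G=1 A=9
Draw 7: a1=1.413, a2=0.449, a3=0.735, a4=3.159, a0=5.756; τ=−ln(0.0320)/5.756=0.598 → t=1.338; u2·a0=0.4336·5.756=2.496; a1+a2=1.862 < 2.496 ≤ a1+…+a3=2.597 → R3 fires; D=2 G=0 A=11
Draw 8: a1=0.942, a2=0.000, a3=0.000, a4=0.000, a0=0.942; τ=−ln(0.8403)/0.942=0.185 → t=1.523; u2·a0=0.4298·0.942=0.405 ≤ a1=0.942 → R1 fires; D=1 G=1 A=13
Draw 9: a1=0.471, a2=0.449, a3=0.245, a4=4.563, a0=5.728; τ=−ln(0.3217)/5.728=0.198 → t=1.721; u2·a0=0.9734·5.728=5.576; a1+…+a3=1.165 < 5.576 ≤ a1+…+a4=5.728 → R4 fires; D=2 G=0 A=12
Draw 10: a1=0.942, a2=0.000, a3=0.000, a4=0.000, a0=0.942; τ=−ln(0.7782)/0.942=0.266 → t=1.987; u2·a0=0.4696·0.942=0.442 ≤ a1=0.942 → R1 fires; D=1 G=1 A=14
Draw 11: a1=0.471, a2=0.449, a3=0.245, a4=4.914, a0=6.079; τ=−ln(0.3932)/6.079=0.154 → t=2.141; u2·a0=0.5418·6.079=3.294; a1+…+a3=1.165 < 3.294 ≤ a1+…+a4=6.079 → R4 fires; D=2 G=0 A=13
Draw 12: a1=0.942, a2=0.000, a3=0.000, a4=0.000, a0=0.942; τ=−ln(0.0787)/0.942=2.699 → t=4.839; u2·a0=0.5282·0.942=0.498 ≤ a1=0.942 → R1 fires; D=1 G=1 A=15
Draw 13: a1=0.471, a2=0.449, a3=0.245, a4=5.265, a0=6.430; τ=−ln(0.0557)/6.430=0.449 → t=5.288 > T=5.2: stop.
At T=5.2: D=1 G=1 A=15; the largest is A.

Dominant species at T: A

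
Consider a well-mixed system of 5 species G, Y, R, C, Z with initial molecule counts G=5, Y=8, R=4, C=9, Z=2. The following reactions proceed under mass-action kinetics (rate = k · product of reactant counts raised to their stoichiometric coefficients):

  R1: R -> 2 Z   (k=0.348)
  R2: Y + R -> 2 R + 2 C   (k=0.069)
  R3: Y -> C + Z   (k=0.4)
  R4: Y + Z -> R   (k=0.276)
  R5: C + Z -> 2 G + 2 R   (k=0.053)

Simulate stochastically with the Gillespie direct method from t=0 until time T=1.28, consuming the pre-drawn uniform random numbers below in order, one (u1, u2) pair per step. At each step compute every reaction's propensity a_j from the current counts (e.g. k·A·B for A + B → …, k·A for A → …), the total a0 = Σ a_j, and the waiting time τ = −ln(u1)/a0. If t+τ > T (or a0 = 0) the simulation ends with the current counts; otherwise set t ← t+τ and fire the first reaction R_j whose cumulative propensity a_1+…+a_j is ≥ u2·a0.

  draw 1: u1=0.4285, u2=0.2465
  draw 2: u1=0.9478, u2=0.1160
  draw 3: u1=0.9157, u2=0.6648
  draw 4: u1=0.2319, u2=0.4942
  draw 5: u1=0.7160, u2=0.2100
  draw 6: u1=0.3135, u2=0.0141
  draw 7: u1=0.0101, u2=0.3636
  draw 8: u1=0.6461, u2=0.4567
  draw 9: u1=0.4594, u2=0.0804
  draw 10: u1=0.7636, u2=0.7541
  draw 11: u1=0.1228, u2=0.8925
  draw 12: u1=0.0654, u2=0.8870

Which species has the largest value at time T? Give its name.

t=0.000: G=5 Y=8 R=4 C=9 Z=2
Draw 1: a1=1.392, a2=2.208, a3=3.200, a4=4.416, a5=0.954, a0=12.170; τ=−ln(0.4285)/12.170=0.070 → t=0.070; u2·a0=0.2465·12.170=3.000; a1=1.392 < 3.000 ≤ a1+a2=3.600 → R2 fires; G=5 Y=7 R=5 C=11 Z=2
Draw 2: a1=1.740, a2=2.415, a3=2.800, a4=3.864, a5=1.166, a0=11.985; τ=−ln(0.9478)/11.985=0.004 → t=0.074; u2·a0=0.1160·11.985=1.390 ≤ a1=1.740 → R1 fires; G=5 Y=7 R=4 C=11 Z=4
Draw 3: a1=1.392, a2=1.932, a3=2.800, a4=7.728, a5=2.332, a0=16.184; τ=−ln(0.9157)/16.184=0.005 → t=0.080; u2·a0=0.6648·16.184=10.759; a1+…+a3=6.124 < 10.759 ≤ a1+…+a4=13.852 → R4 fires; G=5 Y=6 R=5 C=11 Z=3
Draw 4: a1=1.740, a2=2.070, a3=2.400, a4=4.968, a5=1.749, a0=12.927; τ=−ln(0.2319)/12.927=0.113 → t=0.193; u2·a0=0.4942·12.927=6.389; a1+…+a3=6.210 < 6.389 ≤ a1+…+a4=11.178 → R4 fires; G=5 Y=5 R=6 C=11 Z=2
Draw 5: a1=2.088, a2=2.070, a3=2.000, a4=2.760, a5=1.166, a0=10.084; τ=−ln(0.7160)/10.084=0.033 → t=0.226; u2·a0=0.2100·10.084=2.118; a1=2.088 < 2.118 ≤ a1+a2=4.158 → R2 fires; G=5 Y=4 R=7 C=13 Z=2
Draw 6: a1=2.436, a2=1.932, a3=1.600, a4=2.208, a5=1.378, a0=9.554; τ=−ln(0.3135)/9.554=0.121 → t=0.347; u2·a0=0.0141·9.554=0.135 ≤ a1=2.436 → R1 fires; G=5 Y=4 R=6 C=13 Z=4
Draw 7: a1=2.088, a2=1.656, a3=1.600, a4=4.416, a5=2.756, a0=12.516; τ=−ln(0.0101)/12.516=0.367 → t=0.714; u2·a0=0.3636·12.516=4.551; a1+a2=3.744 < 4.551 ≤ a1+…+a3=5.344 → R3 fires; G=5 Y=3 R=6 C=14 Z=5
Draw 8: a1=2.088, a2=1.242, a3=1.200, a4=4.140, a5=3.710, a0=12.380; τ=−ln(0.6461)/12.380=0.035 → t=0.750; u2·a0=0.4567·12.380=5.654; a1+…+a3=4.530 < 5.654 ≤ a1+…+a4=8.670 → R4 fires; G=5 Y=2 R=7 C=14 Z=4
Draw 9: a1=2.436, a2=0.966, a3=0.800, a4=2.208, a5=2.968, a0=9.378; τ=−ln(0.4594)/9.378=0.083 → t=0.833; u2·a0=0.0804·9.378=0.754 ≤ a1=2.436 → R1 fires; G=5 Y=2 R=6 C=14 Z=6
Draw 10: a1=2.088, a2=0.828, a3=0.800, a4=3.312, a5=4.452, a0=11.480; τ=−ln(0.7636)/11.480=0.023 → t=0.856; u2·a0=0.7541·11.480=8.657; a1+…+a4=7.028 < 8.657 ≤ a1+…+a5=11.480 → R5 fires; G=7 Y=2 R=8 C=13 Z=5
Draw 11: a1=2.784, a2=1.104, a3=0.800, a4=2.760, a5=3.445, a0=10.893; τ=−ln(0.1228)/10.893=0.193 → t=1.049; u2·a0=0.8925·10.893=9.722; a1+…+a4=7.448 < 9.722 ≤ a1+…+a5=10.893 → R5 fires; G=9 Y=2 R=10 C=12 Z=4
Draw 12: a1=3.480, a2=1.380, a3=0.800, a4=2.208, a5=2.544, a0=10.412; τ=−ln(0.0654)/10.412=0.262 → t=1.310 > T=1.28: stop.
At T=1.28: G=9 Y=2 R=10 C=12 Z=4; the largest is C.

Dominant species at T: C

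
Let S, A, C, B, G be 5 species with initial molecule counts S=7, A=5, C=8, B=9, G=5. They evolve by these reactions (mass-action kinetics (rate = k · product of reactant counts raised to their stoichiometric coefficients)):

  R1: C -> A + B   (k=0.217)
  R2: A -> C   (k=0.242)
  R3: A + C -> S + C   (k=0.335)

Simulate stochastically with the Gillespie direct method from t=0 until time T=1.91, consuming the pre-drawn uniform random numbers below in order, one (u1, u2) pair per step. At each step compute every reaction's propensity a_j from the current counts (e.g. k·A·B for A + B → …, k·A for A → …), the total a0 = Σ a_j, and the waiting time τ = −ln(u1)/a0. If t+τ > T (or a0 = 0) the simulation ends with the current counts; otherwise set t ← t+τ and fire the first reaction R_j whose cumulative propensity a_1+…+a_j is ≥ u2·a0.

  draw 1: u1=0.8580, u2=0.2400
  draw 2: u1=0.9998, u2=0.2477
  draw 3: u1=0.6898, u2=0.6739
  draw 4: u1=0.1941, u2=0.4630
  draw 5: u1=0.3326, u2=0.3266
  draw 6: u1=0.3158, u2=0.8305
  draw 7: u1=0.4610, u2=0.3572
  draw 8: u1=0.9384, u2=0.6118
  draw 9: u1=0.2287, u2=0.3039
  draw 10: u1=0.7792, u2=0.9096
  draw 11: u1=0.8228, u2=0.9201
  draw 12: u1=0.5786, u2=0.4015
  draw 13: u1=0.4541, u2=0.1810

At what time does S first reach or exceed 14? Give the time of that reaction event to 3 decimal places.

t=0.000: S=7 A=5 C=8 B=9 G=5
Draw 1: a1=1.736, a2=1.210, a3=13.400, a0=16.346; τ=−ln(0.8580)/16.346=0.009 → t=0.009; u2·a0=0.2400·16.346=3.923; a1+a2=2.946 < 3.923 ≤ a1+…+a3=16.346 → R3 fires; S=8 A=4 C=8 B=9 G=5
Draw 2: a1=1.736, a2=0.968, a3=10.720, a0=13.424; τ=−ln(0.9998)/13.424=0.000 → t=0.009; u2·a0=0.2477·13.424=3.325; a1+a2=2.704 < 3.325 ≤ a1+…+a3=13.424 → R3 fires; S=9 A=3 C=8 B=9 G=5
Draw 3: a1=1.736, a2=0.726, a3=8.040, a0=10.502; τ=−ln(0.6898)/10.502=0.035 → t=0.045; u2·a0=0.6739·10.502=7.077; a1+a2=2.462 < 7.077 ≤ a1+…+a3=10.502 → R3 fires; S=10 A=2 C=8 B=9 G=5
Draw 4: a1=1.736, a2=0.484, a3=5.360, a0=7.580; τ=−ln(0.1941)/7.580=0.216 → t=0.261; u2·a0=0.4630·7.580=3.510; a1+a2=2.220 < 3.510 ≤ a1+…+a3=7.580 → R3 fires; S=11 A=1 C=8 B=9 G=5
Draw 5: a1=1.736, a2=0.242, a3=2.680, a0=4.658; τ=−ln(0.3326)/4.658=0.236 → t=0.497; u2·a0=0.3266·4.658=1.521 ≤ a1=1.736 → R1 fires; S=11 A=2 C=7 B=10 G=5
Draw 6: a1=1.519, a2=0.484, a3=4.690, a0=6.693; τ=−ln(0.3158)/6.693=0.172 → t=0.670; u2·a0=0.8305·6.693=5.559; a1+a2=2.003 < 5.559 ≤ a1+…+a3=6.693 → R3 fires; S=12 A=1 C=7 B=10 G=5
Draw 7: a1=1.519, a2=0.242, a3=2.345, a0=4.106; τ=−ln(0.4610)/4.106=0.189 → t=0.858; u2·a0=0.3572·4.106=1.467 ≤ a1=1.519 → R1 fires; S=12 A=2 C=6 B=11 G=5
Draw 8: a1=1.302, a2=0.484, a3=4.020, a0=5.806; τ=−ln(0.9384)/5.806=0.011 → t=0.869; u2·a0=0.6118·5.806=3.552; a1+a2=1.786 < 3.552 ≤ a1+…+a3=5.806 → R3 fires; S=13 A=1 C=6 B=11 G=5
Draw 9: a1=1.302, a2=0.242, a3=2.010, a0=3.554; τ=−ln(0.2287)/3.554=0.415 → t=1.284; u2·a0=0.3039·3.554=1.080 ≤ a1=1.302 → R1 fires; S=13 A=2 C=5 B=12 G=5
Draw 10: a1=1.085, a2=0.484, a3=3.350, a0=4.919; τ=−ln(0.7792)/4.919=0.051 → t=1.335; u2·a0=0.9096·4.919=4.474; a1+a2=1.569 < 4.474 ≤ a1+…+a3=4.919 → R3 fires; S=14 A=1 C=5 B=12 G=5
Draw 11: a1=1.085, a2=0.242, a3=1.675, a0=3.002; τ=−ln(0.8228)/3.002=0.065 → t=1.400; u2·a0=0.9201·3.002=2.762; a1+a2=1.327 < 2.762 ≤ a1+…+a3=3.002 → R3 fires; S=15 A=0 C=5 B=12 G=5
Draw 12: a1=1.085, a2=0.000, a3=0.000, a0=1.085; τ=−ln(0.5786)/1.085=0.504 → t=1.904; u2·a0=0.4015·1.085=0.436 ≤ a1=1.085 → R1 fires; S=15 A=1 C=4 B=13 G=5
Draw 13: a1=0.868, a2=0.242, a3=1.340, a0=2.450; τ=−ln(0.4541)/2.450=0.322 → t=2.226 > T=1.91: stop.
S first becomes ≥ 14 when it reaches 14 at the event at t=1.335.

Threshold first reached at t = 1.335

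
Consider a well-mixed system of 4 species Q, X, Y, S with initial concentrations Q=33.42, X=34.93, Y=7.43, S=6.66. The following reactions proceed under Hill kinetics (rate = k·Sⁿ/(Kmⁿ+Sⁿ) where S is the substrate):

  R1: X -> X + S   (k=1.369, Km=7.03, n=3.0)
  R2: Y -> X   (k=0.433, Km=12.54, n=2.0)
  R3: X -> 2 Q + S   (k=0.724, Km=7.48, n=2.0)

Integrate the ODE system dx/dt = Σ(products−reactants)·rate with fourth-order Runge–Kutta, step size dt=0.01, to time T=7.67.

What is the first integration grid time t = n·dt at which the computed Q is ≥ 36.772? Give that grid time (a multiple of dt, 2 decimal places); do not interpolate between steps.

RK4 with dt=0.01: 767 steps to T=7.67. Trajectory (selected grid times):
t=0.00: Q=33.42 X=34.93 Y=7.43 S=6.66
t=0.85: Q=34.60 X=34.44 Y=7.34 S=8.40
t=1.70: Q=35.77 X=33.94 Y=7.24 S=10.14
t=2.42: Q=36.76 X=33.52 Y=7.16 S=11.62
t=2.43: Q=36.78 X=33.52 Y=7.16 S=11.64
t=2.56: Q=36.96 X=33.44 Y=7.15 S=11.90
t=3.41: Q=38.13 X=32.94 Y=7.06 S=13.64
t=4.26: Q=39.30 X=32.45 Y=6.97 S=15.38
t=5.11: Q=40.47 X=31.95 Y=6.89 S=17.11
t=5.97: Q=41.65 X=31.45 Y=6.80 S=18.87
t=6.82: Q=42.81 X=30.95 Y=6.72 S=20.60
t=7.67: Q=43.97 X=30.45 Y=6.64 S=22.33
Q(2.42)=36.764 < 36.772 but Q(2.43)=36.778 ≥ 36.772, so the first grid time is t=2.43.

Threshold first reached at t = 2.43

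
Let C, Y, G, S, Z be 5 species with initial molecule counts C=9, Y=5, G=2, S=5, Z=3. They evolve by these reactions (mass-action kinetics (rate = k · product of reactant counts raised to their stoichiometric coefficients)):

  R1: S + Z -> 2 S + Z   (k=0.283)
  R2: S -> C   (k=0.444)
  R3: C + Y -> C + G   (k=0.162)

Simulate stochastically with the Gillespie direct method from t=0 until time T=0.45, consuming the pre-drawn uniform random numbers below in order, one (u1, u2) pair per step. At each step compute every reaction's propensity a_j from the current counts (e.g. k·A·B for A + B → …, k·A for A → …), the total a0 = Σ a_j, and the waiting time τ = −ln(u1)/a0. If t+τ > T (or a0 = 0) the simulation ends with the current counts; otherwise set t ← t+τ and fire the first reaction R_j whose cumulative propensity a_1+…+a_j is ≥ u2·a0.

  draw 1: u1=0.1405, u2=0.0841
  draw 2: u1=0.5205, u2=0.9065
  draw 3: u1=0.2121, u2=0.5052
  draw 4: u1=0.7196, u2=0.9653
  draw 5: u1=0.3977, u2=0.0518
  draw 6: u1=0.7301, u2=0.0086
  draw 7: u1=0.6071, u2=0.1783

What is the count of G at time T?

G at T = 4

t=0.000: C=9 Y=5 G=2 S=5 Z=3
Draw 1: a1=4.245, a2=2.220, a3=7.290, a0=13.755; τ=−ln(0.1405)/13.755=0.143 → t=0.143; u2·a0=0.0841·13.755=1.157 ≤ a1=4.245 → R1 fires; C=9 Y=5 G=2 S=6 Z=3
Draw 2: a1=5.094, a2=2.664, a3=7.290, a0=15.048; τ=−ln(0.5205)/15.048=0.043 → t=0.186; u2·a0=0.9065·15.048=13.641; a1+a2=7.758 < 13.641 ≤ a1+…+a3=15.048 → R3 fires; C=9 Y=4 G=3 S=6 Z=3
Draw 3: a1=5.094, a2=2.664, a3=5.832, a0=13.590; τ=−ln(0.2121)/13.590=0.114 → t=0.300; u2·a0=0.5052·13.590=6.866; a1=5.094 < 6.866 ≤ a1+a2=7.758 → R2 fires; C=10 Y=4 G=3 S=5 Z=3
Draw 4: a1=4.245, a2=2.220, a3=6.480, a0=12.945; τ=−ln(0.7196)/12.945=0.025 → t=0.326; u2·a0=0.9653·12.945=12.496; a1+a2=6.465 < 12.496 ≤ a1+…+a3=12.945 → R3 fires; C=10 Y=3 G=4 S=5 Z=3
Draw 5: a1=4.245, a2=2.220, a3=4.860, a0=11.325; τ=−ln(0.3977)/11.325=0.081 → t=0.407; u2·a0=0.0518·11.325=0.587 ≤ a1=4.245 → R1 fires; C=10 Y=3 G=4 S=6 Z=3
Draw 6: a1=5.094, a2=2.664, a3=4.860, a0=12.618; τ=−ln(0.7301)/12.618=0.025 → t=0.432; u2·a0=0.0086·12.618=0.109 ≤ a1=5.094 → R1 fires; C=10 Y=3 G=4 S=7 Z=3
Draw 7: a1=5.943, a2=3.108, a3=4.860, a0=13.911; τ=−ln(0.6071)/13.911=0.036 → t=0.468 > T=0.45: stop.
Read off G at T=0.45: 4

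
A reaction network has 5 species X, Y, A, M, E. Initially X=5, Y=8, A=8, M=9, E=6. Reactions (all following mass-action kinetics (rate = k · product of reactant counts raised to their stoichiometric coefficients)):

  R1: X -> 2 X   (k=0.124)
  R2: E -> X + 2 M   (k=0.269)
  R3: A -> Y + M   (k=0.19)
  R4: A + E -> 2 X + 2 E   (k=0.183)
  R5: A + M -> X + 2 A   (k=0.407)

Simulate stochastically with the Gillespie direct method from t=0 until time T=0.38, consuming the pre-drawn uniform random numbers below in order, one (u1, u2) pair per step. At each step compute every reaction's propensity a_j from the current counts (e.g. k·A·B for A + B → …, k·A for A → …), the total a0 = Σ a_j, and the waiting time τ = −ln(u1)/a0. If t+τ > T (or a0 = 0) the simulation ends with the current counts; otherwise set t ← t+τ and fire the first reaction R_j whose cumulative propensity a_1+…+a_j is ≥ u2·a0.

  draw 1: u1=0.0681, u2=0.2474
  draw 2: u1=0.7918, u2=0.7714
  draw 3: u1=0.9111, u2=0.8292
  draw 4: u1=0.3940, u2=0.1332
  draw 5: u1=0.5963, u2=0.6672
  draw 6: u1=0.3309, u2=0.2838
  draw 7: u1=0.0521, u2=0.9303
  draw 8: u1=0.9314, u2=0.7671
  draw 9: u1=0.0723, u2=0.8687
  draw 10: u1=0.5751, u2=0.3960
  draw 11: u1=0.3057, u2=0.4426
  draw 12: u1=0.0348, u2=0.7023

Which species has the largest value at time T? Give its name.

Dominant species at T: X

t=0.000: X=5 Y=8 A=8 M=9 E=6
Draw 1: a1=0.620, a2=1.614, a3=1.520, a4=8.784, a5=29.304, a0=41.842; τ=−ln(0.0681)/41.842=0.064 → t=0.064; u2·a0=0.2474·41.842=10.352; a1+…+a3=3.754 < 10.352 ≤ a1+…+a4=12.538 → R4 fires; X=7 Y=8 A=7 M=9 E=7
Draw 2: a1=0.868, a2=1.883, a3=1.330, a4=8.967, a5=25.641, a0=38.689; τ=−ln(0.7918)/38.689=0.006 → t=0.070; u2·a0=0.7714·38.689=29.845; a1+…+a4=13.048 < 29.845 ≤ a1+…+a5=38.689 → R5 fires; X=8 Y=8 A=8 M=8 E=7
Draw 3: a1=0.992, a2=1.883, a3=1.520, a4=10.248, a5=26.048, a0=40.691; τ=−ln(0.9111)/40.691=0.002 → t=0.073; u2·a0=0.8292·40.691=33.741; a1+…+a4=14.643 < 33.741 ≤ a1+…+a5=40.691 → R5 fires; X=9 Y=8 A=9 M=7 E=7
Draw 4: a1=1.116, a2=1.883, a3=1.710, a4=11.529, a5=25.641, a0=41.879; τ=−ln(0.3940)/41.879=0.022 → t=0.095; u2·a0=0.1332·41.879=5.578; a1+…+a3=4.709 < 5.578 ≤ a1+…+a4=16.238 → R4 fires; X=11 Y=8 A=8 M=7 E=8
Draw 5: a1=1.364, a2=2.152, a3=1.520, a4=11.712, a5=22.792, a0=39.540; τ=−ln(0.5963)/39.540=0.013 → t=0.108; u2·a0=0.6672·39.540=26.381; a1+…+a4=16.748 < 26.381 ≤ a1+…+a5=39.540 → R5 fires; X=12 Y=8 A=9 M=6 E=8
Draw 6: a1=1.488, a2=2.152, a3=1.710, a4=13.176, a5=21.978, a0=40.504; τ=−ln(0.3309)/40.504=0.027 → t=0.135; u2·a0=0.2838·40.504=11.495; a1+…+a3=5.350 < 11.495 ≤ a1+…+a4=18.526 → R4 fires; X=14 Y=8 A=8 M=6 E=9
Draw 7: a1=1.736, a2=2.421, a3=1.520, a4=13.176, a5=19.536, a0=38.389; τ=−ln(0.0521)/38.389=0.077 → t=0.212; u2·a0=0.9303·38.389=35.713; a1+…+a4=18.853 < 35.713 ≤ a1+…+a5=38.389 → R5 fires; X=15 Y=8 A=9 M=5 E=9
Draw 8: a1=1.860, a2=2.421, a3=1.710, a4=14.823, a5=18.315, a0=39.129; τ=−ln(0.9314)/39.129=0.002 → t=0.214; u2·a0=0.7671·39.129=30.016; a1+…+a4=20.814 < 30.016 ≤ a1+…+a5=39.129 → R5 fires; X=16 Y=8 A=10 M=4 E=9
Draw 9: a1=1.984, a2=2.421, a3=1.900, a4=16.470, a5=16.280, a0=39.055; τ=−ln(0.0723)/39.055=0.067 → t=0.281; u2·a0=0.8687·39.055=33.927; a1+…+a4=22.775 < 33.927 ≤ a1+…+a5=39.055 → R5 fires; X=17 Y=8 A=11 M=3 E=9
Draw 10: a1=2.108, a2=2.421, a3=2.090, a4=18.117, a5=13.431, a0=38.167; τ=−ln(0.5751)/38.167=0.014 → t=0.296; u2·a0=0.3960·38.167=15.114; a1+…+a3=6.619 < 15.114 ≤ a1+…+a4=24.736 → R4 fires; X=19 Y=8 A=10 M=3 E=10
Draw 11: a1=2.356, a2=2.690, a3=1.900, a4=18.300, a5=12.210, a0=37.456; τ=−ln(0.3057)/37.456=0.032 → t=0.327; u2·a0=0.4426·37.456=16.578; a1+…+a3=6.946 < 16.578 ≤ a1+…+a4=25.246 → R4 fires; X=21 Y=8 A=9 M=3 E=11
Draw 12: a1=2.604, a2=2.959, a3=1.710, a4=18.117, a5=10.989, a0=36.379; τ=−ln(0.0348)/36.379=0.092 → t=0.420 > T=0.38: stop.
At T=0.38: X=21 Y=8 A=9 M=3 E=11; the largest is X.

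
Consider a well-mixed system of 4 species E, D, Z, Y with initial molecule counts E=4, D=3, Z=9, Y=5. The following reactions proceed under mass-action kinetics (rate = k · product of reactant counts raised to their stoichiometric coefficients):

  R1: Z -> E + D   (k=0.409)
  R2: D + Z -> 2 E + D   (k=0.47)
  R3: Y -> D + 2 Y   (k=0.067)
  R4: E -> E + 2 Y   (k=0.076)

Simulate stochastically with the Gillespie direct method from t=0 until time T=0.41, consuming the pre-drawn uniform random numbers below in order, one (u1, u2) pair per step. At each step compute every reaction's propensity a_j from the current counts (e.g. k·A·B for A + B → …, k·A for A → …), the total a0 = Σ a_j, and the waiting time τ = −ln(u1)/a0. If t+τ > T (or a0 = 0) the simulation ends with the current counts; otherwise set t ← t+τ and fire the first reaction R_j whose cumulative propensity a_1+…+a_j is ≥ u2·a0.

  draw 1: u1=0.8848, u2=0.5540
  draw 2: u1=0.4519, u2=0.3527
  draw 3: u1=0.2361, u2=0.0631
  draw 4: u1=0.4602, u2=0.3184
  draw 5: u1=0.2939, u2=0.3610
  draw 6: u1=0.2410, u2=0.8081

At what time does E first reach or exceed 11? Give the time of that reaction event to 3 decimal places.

Threshold first reached at t = 0.217

t=0.000: E=4 D=3 Z=9 Y=5
Draw 1: a1=3.681, a2=12.690, a3=0.335, a4=0.304, a0=17.010; τ=−ln(0.8848)/17.010=0.007 → t=0.007; u2·a0=0.5540·17.010=9.424; a1=3.681 < 9.424 ≤ a1+a2=16.371 → R2 fires; E=6 D=3 Z=8 Y=5
Draw 2: a1=3.272, a2=11.280, a3=0.335, a4=0.456, a0=15.343; τ=−ln(0.4519)/15.343=0.052 → t=0.059; u2·a0=0.3527·15.343=5.411; a1=3.272 < 5.411 ≤ a1+a2=14.552 → R2 fires; E=8 D=3 Z=7 Y=5
Draw 3: a1=2.863, a2=9.870, a3=0.335, a4=0.608, a0=13.676; τ=−ln(0.2361)/13.676=0.106 → t=0.165; u2·a0=0.0631·13.676=0.863 ≤ a1=2.863 → R1 fires; E=9 D=4 Z=6 Y=5
Draw 4: a1=2.454, a2=11.280, a3=0.335, a4=0.684, a0=14.753; τ=−ln(0.4602)/14.753=0.053 → t=0.217; u2·a0=0.3184·14.753=4.697; a1=2.454 < 4.697 ≤ a1+a2=13.734 → R2 fires; E=11 D=4 Z=5 Y=5
Draw 5: a1=2.045, a2=9.400, a3=0.335, a4=0.836, a0=12.616; τ=−ln(0.2939)/12.616=0.097 → t=0.314; u2·a0=0.3610·12.616=4.554; a1=2.045 < 4.554 ≤ a1+a2=11.445 → R2 fires; E=13 D=4 Z=4 Y=5
Draw 6: a1=1.636, a2=7.520, a3=0.335, a4=0.988, a0=10.479; τ=−ln(0.2410)/10.479=0.136 → t=0.450 > T=0.41: stop.
E first becomes ≥ 11 when it reaches 11 at the event at t=0.217.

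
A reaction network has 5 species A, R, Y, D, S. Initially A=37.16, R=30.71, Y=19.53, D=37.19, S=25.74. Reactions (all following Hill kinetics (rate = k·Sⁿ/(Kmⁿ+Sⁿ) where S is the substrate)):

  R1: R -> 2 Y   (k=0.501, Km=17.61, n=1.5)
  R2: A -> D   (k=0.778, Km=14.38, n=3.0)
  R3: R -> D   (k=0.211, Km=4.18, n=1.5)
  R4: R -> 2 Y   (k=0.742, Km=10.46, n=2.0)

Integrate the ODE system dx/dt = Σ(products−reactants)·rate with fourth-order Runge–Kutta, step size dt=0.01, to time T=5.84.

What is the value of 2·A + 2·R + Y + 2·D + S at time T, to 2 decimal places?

Value at T = 255.39

Check how each reaction changes W = 2·A + 2·R + Y + 2·D + S (weight of products minus weight of reactants):
R1: R -> 2 Y: (1·2) − (2·1) = 2 − 2 = 0
R2: A -> D: (2·1) − (2·1) = 2 − 2 = 0
R3: R -> D: (2·1) − (2·1) = 2 − 2 = 0
R4: R -> 2 Y: (1·2) − (2·1) = 2 − 2 = 0
Every reaction leaves W unchanged, so W is conserved and no simulation is needed: W(T) = W(0) = 2·37.16 + 2·30.71 + 19.53 + 2·37.19 + 25.74 = 255.39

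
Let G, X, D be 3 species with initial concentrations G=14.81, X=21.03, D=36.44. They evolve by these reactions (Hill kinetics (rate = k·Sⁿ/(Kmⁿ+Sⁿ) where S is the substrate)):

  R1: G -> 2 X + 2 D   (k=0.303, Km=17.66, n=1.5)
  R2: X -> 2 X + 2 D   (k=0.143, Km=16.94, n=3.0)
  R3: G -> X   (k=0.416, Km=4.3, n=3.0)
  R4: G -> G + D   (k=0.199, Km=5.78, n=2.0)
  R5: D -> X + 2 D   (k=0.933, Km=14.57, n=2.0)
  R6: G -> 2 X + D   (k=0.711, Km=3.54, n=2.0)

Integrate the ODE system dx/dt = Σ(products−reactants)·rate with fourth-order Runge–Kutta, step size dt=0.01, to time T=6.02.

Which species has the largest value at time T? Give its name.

RK4 with dt=0.01: 602 steps to T=6.02. Trajectory (selected grid times):
t=0.00: G=14.81 X=21.03 D=36.44
t=0.67: G=14.00 X=22.98 D=37.85
t=1.34: G=13.20 X=24.92 D=39.26
t=2.01: G=12.42 X=26.86 D=40.67
t=2.68: G=11.64 X=28.78 D=42.08
t=3.34: G=10.88 X=30.66 D=43.45
t=4.01: G=10.13 X=32.55 D=44.84
t=4.68: G=9.39 X=34.42 D=46.21
t=5.35: G=8.68 X=36.26 D=47.57
t=6.02: G=7.98 X=38.08 D=48.91
At T=6.02: G=7.98 X=38.08 D=48.91; the largest is D.

Dominant species at T: D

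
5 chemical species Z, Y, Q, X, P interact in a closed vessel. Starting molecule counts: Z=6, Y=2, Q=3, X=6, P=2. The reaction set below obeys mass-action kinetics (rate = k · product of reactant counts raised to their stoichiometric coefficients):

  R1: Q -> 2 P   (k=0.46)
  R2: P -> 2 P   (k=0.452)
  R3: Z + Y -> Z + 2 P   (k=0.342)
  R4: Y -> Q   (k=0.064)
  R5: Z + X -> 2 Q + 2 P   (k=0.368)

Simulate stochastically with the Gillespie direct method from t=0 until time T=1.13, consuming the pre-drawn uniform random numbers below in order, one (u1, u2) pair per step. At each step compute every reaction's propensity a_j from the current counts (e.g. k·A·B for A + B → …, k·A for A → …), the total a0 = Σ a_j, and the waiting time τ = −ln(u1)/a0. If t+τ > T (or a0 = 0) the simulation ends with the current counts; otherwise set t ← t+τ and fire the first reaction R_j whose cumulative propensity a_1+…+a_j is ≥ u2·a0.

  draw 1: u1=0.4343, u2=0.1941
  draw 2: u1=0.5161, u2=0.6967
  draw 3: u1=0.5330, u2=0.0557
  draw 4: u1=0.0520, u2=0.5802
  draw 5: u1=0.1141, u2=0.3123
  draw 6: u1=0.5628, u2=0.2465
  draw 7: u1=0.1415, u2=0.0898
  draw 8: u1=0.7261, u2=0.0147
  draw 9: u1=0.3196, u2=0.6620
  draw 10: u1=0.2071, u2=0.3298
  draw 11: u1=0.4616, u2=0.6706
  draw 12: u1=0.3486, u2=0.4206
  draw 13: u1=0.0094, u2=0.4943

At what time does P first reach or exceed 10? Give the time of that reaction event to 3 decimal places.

Threshold first reached at t = 0.297

t=0.000: Z=6 Y=2 Q=3 X=6 P=2
Draw 1: a1=1.380, a2=0.904, a3=4.104, a4=0.128, a5=13.248, a0=19.764; τ=−ln(0.4343)/19.764=0.042 → t=0.042; u2·a0=0.1941·19.764=3.836; a1+a2=2.284 < 3.836 ≤ a1+…+a3=6.388 → R3 fires; Z=6 Y=1 Q=3 X=6 P=4
Draw 2: a1=1.380, a2=1.808, a3=2.052, a4=0.064, a5=13.248, a0=18.552; τ=−ln(0.5161)/18.552=0.036 → t=0.078; u2·a0=0.6967·18.552=12.925; a1+…+a4=5.304 < 12.925 ≤ a1+…+a5=18.552 → R5 fires; Z=5 Y=1 Q=5 X=5 P=6
Draw 3: a1=2.300, a2=2.712, a3=1.710, a4=0.064, a5=9.200, a0=15.986; τ=−ln(0.5330)/15.986=0.039 → t=0.117; u2·a0=0.0557·15.986=0.890 ≤ a1=2.300 → R1 fires; Z=5 Y=1 Q=4 X=5 P=8
Draw 4: a1=1.840, a2=3.616, a3=1.710, a4=0.064, a5=9.200, a0=16.430; τ=−ln(0.0520)/16.430=0.180 → t=0.297; u2·a0=0.5802·16.430=9.533; a1+…+a4=7.230 < 9.533 ≤ a1+…+a5=16.430 → R5 fires; Z=4 Y=1 Q=6 X=4 P=10
Draw 5: a1=2.760, a2=4.520, a3=1.368, a4=0.064, a5=5.888, a0=14.600; τ=−ln(0.1141)/14.600=0.149 → t=0.446; u2·a0=0.3123·14.600=4.560; a1=2.760 < 4.560 ≤ a1+a2=7.280 → R2 fires; Z=4 Y=1 Q=6 X=4 P=11
Draw 6: a1=2.760, a2=4.972, a3=1.368, a4=0.064, a5=5.888, a0=15.052; τ=−ln(0.5628)/15.052=0.038 → t=0.484; u2·a0=0.2465·15.052=3.710; a1=2.760 < 3.710 ≤ a1+a2=7.732 → R2 fires; Z=4 Y=1 Q=6 X=4 P=12
Draw 7: a1=2.760, a2=5.424, a3=1.368, a4=0.064, a5=5.888, a0=15.504; τ=−ln(0.1415)/15.504=0.126 → t=0.610; u2·a0=0.0898·15.504=1.392 ≤ a1=2.760 → R1 fires; Z=4 Y=1 Q=5 X=4 P=14
Draw 8: a1=2.300, a2=6.328, a3=1.368, a4=0.064, a5=5.888, a0=15.948; τ=−ln(0.7261)/15.948=0.020 → t=0.630; u2·a0=0.0147·15.948=0.234 ≤ a1=2.300 → R1 fires; Z=4 Y=1 Q=4 X=4 P=16
Draw 9: a1=1.840, a2=7.232, a3=1.368, a4=0.064, a5=5.888, a0=16.392; τ=−ln(0.3196)/16.392=0.070 → t=0.700; u2·a0=0.6620·16.392=10.852; a1+…+a4=10.504 < 10.852 ≤ a1+…+a5=16.392 → R5 fires; Z=3 Y=1 Q=6 X=3 P=18
Draw 10: a1=2.760, a2=8.136, a3=1.026, a4=0.064, a5=3.312, a0=15.298; τ=−ln(0.2071)/15.298=0.103 → t=0.803; u2·a0=0.3298·15.298=5.045; a1=2.760 < 5.045 ≤ a1+a2=10.896 → R2 fires; Z=3 Y=1 Q=6 X=3 P=19
Draw 11: a1=2.760, a2=8.588, a3=1.026, a4=0.064, a5=3.312, a0=15.750; τ=−ln(0.4616)/15.750=0.049 → t=0.852; u2·a0=0.6706·15.750=10.562; a1=2.760 < 10.562 ≤ a1+a2=11.348 → R2 fires; Z=3 Y=1 Q=6 X=3 P=20
Draw 12: a1=2.760, a2=9.040, a3=1.026, a4=0.064, a5=3.312, a0=16.202; τ=−ln(0.3486)/16.202=0.065 → t=0.917; u2·a0=0.4206·16.202=6.815; a1=2.760 < 6.815 ≤ a1+a2=11.800 → R2 fires; Z=3 Y=1 Q=6 X=3 P=21
Draw 13: a1=2.760, a2=9.492, a3=1.026, a4=0.064, a5=3.312, a0=16.654; τ=−ln(0.0094)/16.654=0.280 → t=1.197 > T=1.13: stop.
P first becomes ≥ 10 when it reaches 10 at the event at t=0.297.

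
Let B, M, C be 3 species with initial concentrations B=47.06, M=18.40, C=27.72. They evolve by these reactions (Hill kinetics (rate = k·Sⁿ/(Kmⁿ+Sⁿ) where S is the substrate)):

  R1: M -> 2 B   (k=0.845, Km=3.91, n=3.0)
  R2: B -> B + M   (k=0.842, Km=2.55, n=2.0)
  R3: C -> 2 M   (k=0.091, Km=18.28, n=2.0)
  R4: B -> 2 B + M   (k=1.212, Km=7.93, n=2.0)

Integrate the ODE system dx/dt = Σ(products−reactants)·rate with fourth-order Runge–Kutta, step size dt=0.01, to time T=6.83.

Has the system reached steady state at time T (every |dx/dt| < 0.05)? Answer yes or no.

RK4 with dt=0.01: 683 steps to T=6.83. Trajectory (selected grid times):
t=0.00: B=47.06 M=18.40 C=27.72
t=0.76: B=49.23 M=19.39 C=27.67
t=1.52: B=51.40 M=20.39 C=27.62
t=2.28: B=53.58 M=21.39 C=27.58
t=3.04: B=55.76 M=22.39 C=27.53
t=3.79: B=57.91 M=23.37 C=27.48
t=4.55: B=60.10 M=24.37 C=27.43
t=5.31: B=62.28 M=25.37 C=27.38
t=6.07: B=64.47 M=26.37 C=27.34
t=6.83: B=66.66 M=27.38 C=27.29
Rates at T: R1=0.8425, R2=0.8408, R3=0.0628, R4=1.1951
dx/dt at T (Σ net stoichiometry × rate): B=+2.8802, M=+1.3189, C=-0.0628
Largest |dx/dt| is |+2.8802| (B) ≥ 0.05 → not steady.

Steady state at T: no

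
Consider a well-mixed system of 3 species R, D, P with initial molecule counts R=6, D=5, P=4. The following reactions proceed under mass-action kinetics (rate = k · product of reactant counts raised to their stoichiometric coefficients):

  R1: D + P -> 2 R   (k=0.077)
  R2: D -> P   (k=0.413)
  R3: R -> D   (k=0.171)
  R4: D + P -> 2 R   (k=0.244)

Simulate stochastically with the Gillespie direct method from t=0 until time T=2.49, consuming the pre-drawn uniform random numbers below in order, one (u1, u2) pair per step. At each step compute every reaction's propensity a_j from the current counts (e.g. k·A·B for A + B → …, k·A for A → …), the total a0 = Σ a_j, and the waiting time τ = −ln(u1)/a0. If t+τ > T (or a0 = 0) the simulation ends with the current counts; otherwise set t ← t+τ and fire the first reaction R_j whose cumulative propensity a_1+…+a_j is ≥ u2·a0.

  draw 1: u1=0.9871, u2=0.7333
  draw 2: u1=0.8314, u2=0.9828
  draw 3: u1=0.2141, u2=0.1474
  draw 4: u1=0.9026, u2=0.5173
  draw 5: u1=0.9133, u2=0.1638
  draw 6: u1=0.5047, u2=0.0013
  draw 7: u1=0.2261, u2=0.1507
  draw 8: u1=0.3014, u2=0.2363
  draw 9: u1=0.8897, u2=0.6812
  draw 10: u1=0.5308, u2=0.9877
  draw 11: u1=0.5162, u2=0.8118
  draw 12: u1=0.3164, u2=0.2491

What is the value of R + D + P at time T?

Check how each reaction changes W = R + D + P (weight of products minus weight of reactants):
R1: D + P -> 2 R: (1·2) − (1·1 + 1·1) = 2 − 2 = 0
R2: D -> P: (1·1) − (1·1) = 1 − 1 = 0
R3: R -> D: (1·1) − (1·1) = 1 − 1 = 0
R4: D + P -> 2 R: (1·2) − (1·1 + 1·1) = 2 − 2 = 0
Every reaction leaves W unchanged, so W is conserved and no simulation is needed: W(T) = W(0) = 6 + 5 + 4 = 15

Value at T = 15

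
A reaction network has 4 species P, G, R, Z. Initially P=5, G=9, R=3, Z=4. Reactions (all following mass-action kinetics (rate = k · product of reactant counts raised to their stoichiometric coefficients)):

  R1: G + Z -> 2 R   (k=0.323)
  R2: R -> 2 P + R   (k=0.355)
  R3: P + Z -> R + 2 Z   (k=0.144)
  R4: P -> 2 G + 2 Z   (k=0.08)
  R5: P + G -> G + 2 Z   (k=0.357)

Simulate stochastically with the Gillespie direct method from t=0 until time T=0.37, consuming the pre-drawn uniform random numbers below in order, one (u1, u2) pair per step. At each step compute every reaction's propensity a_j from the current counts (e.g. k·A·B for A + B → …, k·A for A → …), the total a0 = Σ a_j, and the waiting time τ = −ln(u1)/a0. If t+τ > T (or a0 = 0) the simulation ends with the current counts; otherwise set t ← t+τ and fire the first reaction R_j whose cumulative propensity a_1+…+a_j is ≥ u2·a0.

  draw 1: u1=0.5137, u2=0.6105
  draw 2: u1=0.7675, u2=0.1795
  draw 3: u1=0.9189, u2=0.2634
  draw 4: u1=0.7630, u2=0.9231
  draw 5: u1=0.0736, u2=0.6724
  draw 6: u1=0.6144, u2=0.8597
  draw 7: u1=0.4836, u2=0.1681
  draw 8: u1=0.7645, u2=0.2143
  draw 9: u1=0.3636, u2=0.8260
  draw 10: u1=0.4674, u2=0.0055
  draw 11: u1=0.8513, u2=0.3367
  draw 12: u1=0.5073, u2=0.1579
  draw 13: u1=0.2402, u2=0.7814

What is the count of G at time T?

G at T = 2

t=0.000: P=5 G=9 R=3 Z=4
Draw 1: a1=11.628, a2=1.065, a3=2.880, a4=0.400, a5=16.065, a0=32.038; τ=−ln(0.5137)/32.038=0.021 → t=0.021; u2·a0=0.6105·32.038=19.559; a1+…+a4=15.973 < 19.559 ≤ a1+…+a5=32.038 → R5 fires; P=4 G=9 R=3 Z=6
Draw 2: a1=17.442, a2=1.065, a3=3.456, a4=0.320, a5=12.852, a0=35.135; τ=−ln(0.7675)/35.135=0.008 → t=0.028; u2·a0=0.1795·35.135=6.307 ≤ a1=17.442 → R1 fires; P=4 G=8 R=5 Z=5
Draw 3: a1=12.920, a2=1.775, a3=2.880, a4=0.320, a5=11.424, a0=29.319; τ=−ln(0.9189)/29.319=0.003 → t=0.031; u2·a0=0.2634·29.319=7.723 ≤ a1=12.920 → R1 fires; P=4 G=7 R=7 Z=4
Draw 4: a1=9.044, a2=2.485, a3=2.304, a4=0.320, a5=9.996, a0=24.149; τ=−ln(0.7630)/24.149=0.011 → t=0.042; u2·a0=0.9231·24.149=22.292; a1+…+a4=14.153 < 22.292 ≤ a1+…+a5=24.149 → R5 fires; P=3 G=7 R=7 Z=6
Draw 5: a1=13.566, a2=2.485, a3=2.592, a4=0.240, a5=7.497, a0=26.380; τ=−ln(0.0736)/26.380=0.099 → t=0.141; u2·a0=0.6724·26.380=17.738; a1+a2=16.051 < 17.738 ≤ a1+…+a3=18.643 → R3 fires; P=2 G=7 R=8 Z=7
Draw 6: a1=15.827, a2=2.840, a3=2.016, a4=0.160, a5=4.998, a0=25.841; τ=−ln(0.6144)/25.841=0.019 → t=0.160; u2·a0=0.8597·25.841=22.216; a1+…+a4=20.843 < 22.216 ≤ a1+…+a5=25.841 → R5 fires; P=1 G=7 R=8 Z=9
Draw 7: a1=20.349, a2=2.840, a3=1.296, a4=0.080, a5=2.499, a0=27.064; τ=−ln(0.4836)/27.064=0.027 → t=0.187; u2·a0=0.1681·27.064=4.549 ≤ a1=20.349 → R1 fires; P=1 G=6 R=10 Z=8
Draw 8: a1=15.504, a2=3.550, a3=1.152, a4=0.080, a5=2.142, a0=22.428; τ=−ln(0.7645)/22.428=0.012 → t=0.199; u2·a0=0.2143·22.428=4.806 ≤ a1=15.504 → R1 fires; P=1 G=5 R=12 Z=7
Draw 9: a1=11.305, a2=4.260, a3=1.008, a4=0.080, a5=1.785, a0=18.438; τ=−ln(0.3636)/18.438=0.055 → t=0.254; u2·a0=0.8260·18.438=15.230; a1=11.305 < 15.230 ≤ a1+a2=15.565 → R2 fires; P=3 G=5 R=12 Z=7
Draw 10: a1=11.305, a2=4.260, a3=3.024, a4=0.240, a5=5.355, a0=24.184; τ=−ln(0.4674)/24.184=0.031 → t=0.285; u2·a0=0.0055·24.184=0.133 ≤ a1=11.305 → R1 fires; P=3 G=4 R=14 Z=6
Draw 11: a1=7.752, a2=4.970, a3=2.592, a4=0.240, a5=4.284, a0=19.838; τ=−ln(0.8513)/19.838=0.008 → t=0.293; u2·a0=0.3367·19.838=6.679 ≤ a1=7.752 → R1 fires; P=3 G=3 R=16 Z=5
Draw 12: a1=4.845, a2=5.680, a3=2.160, a4=0.240, a5=3.213, a0=16.138; τ=−ln(0.5073)/16.138=0.042 → t=0.335; u2·a0=0.1579·16.138=2.548 ≤ a1=4.845 → R1 fires; P=3 G=2 R=18 Z=4
Draw 13: a1=2.584, a2=6.390, a3=1.728, a4=0.240, a5=2.142, a0=13.084; τ=−ln(0.2402)/13.084=0.109 → t=0.444 > T=0.37: stop.
Read off G at T=0.37: 2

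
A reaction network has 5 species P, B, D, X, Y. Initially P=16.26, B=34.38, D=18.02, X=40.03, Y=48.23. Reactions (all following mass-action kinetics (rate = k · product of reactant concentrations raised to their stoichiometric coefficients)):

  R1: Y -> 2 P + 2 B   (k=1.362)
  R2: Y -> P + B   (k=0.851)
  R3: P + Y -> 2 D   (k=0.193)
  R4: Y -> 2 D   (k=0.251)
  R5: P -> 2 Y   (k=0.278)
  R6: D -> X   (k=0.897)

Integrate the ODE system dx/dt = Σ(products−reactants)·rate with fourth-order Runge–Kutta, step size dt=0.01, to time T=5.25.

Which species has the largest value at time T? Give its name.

Dominant species at T: X

RK4 with dt=0.01: 525 steps to T=5.25. Trajectory (selected grid times):
t=0.00: P=16.26 B=34.38 D=18.02 X=40.03 Y=48.23
t=0.58: P=16.29 B=65.81 D=53.74 X=66.08 Y=3.32
t=1.17: P=14.50 B=70.23 D=37.66 X=90.17 Y=1.63
t=1.75: P=13.10 B=73.43 D=26.41 X=106.63 Y=1.49
t=2.33: P=12.04 B=76.44 D=19.19 X=118.35 Y=1.42
t=2.92: P=11.23 B=79.37 D=14.47 X=127.16 Y=1.37
t=3.50: P=10.62 B=82.16 D=11.45 X=133.85 Y=1.32
t=4.08: P=10.14 B=84.86 D=9.46 X=139.26 Y=1.29
t=4.67: P=9.75 B=87.55 D=8.09 X=143.88 Y=1.26
t=5.25: P=9.45 B=90.13 D=7.17 X=147.83 Y=1.23
At T=5.25: P=9.45 B=90.13 D=7.17 X=147.83 Y=1.23; the largest is X.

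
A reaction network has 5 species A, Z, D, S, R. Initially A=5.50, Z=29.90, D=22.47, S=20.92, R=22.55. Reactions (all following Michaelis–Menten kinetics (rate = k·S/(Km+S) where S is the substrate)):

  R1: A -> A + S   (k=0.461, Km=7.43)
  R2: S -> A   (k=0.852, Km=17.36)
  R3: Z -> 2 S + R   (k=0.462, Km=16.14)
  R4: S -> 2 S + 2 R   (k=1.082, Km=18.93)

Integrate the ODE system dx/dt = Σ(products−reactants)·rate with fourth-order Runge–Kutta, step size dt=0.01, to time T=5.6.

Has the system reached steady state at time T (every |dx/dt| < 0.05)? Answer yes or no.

RK4 with dt=0.01: 560 steps to T=5.6. Trajectory (selected grid times):
t=0.00: A=5.50 Z=29.90 D=22.47 S=20.92 R=22.55
t=0.62: A=5.79 Z=29.71 D=22.47 S=21.48 R=23.44
t=1.24: A=6.08 Z=29.53 D=22.47 S=22.04 R=24.35
t=1.87: A=6.39 Z=29.34 D=22.47 S=22.62 R=25.27
t=2.49: A=6.69 Z=29.16 D=22.47 S=23.19 R=26.19
t=3.11: A=6.99 Z=28.97 D=22.47 S=23.76 R=27.12
t=3.73: A=7.30 Z=28.79 D=22.47 S=24.34 R=28.05
t=4.36: A=7.61 Z=28.60 D=22.47 S=24.92 R=29.01
t=4.98: A=7.92 Z=28.42 D=22.47 S=25.51 R=29.96
t=5.60: A=8.24 Z=28.24 D=22.47 S=26.09 R=30.92
Rates at T: R1=0.2424, R2=0.5116, R3=0.2940, R4=0.6271
dx/dt at T (Σ net stoichiometry × rate): A=+0.5116, Z=-0.2940, D=+0.0000, S=+0.9458, R=+1.5481
Largest |dx/dt| is |+1.5481| (R) ≥ 0.05 → not steady.

Steady state at T: no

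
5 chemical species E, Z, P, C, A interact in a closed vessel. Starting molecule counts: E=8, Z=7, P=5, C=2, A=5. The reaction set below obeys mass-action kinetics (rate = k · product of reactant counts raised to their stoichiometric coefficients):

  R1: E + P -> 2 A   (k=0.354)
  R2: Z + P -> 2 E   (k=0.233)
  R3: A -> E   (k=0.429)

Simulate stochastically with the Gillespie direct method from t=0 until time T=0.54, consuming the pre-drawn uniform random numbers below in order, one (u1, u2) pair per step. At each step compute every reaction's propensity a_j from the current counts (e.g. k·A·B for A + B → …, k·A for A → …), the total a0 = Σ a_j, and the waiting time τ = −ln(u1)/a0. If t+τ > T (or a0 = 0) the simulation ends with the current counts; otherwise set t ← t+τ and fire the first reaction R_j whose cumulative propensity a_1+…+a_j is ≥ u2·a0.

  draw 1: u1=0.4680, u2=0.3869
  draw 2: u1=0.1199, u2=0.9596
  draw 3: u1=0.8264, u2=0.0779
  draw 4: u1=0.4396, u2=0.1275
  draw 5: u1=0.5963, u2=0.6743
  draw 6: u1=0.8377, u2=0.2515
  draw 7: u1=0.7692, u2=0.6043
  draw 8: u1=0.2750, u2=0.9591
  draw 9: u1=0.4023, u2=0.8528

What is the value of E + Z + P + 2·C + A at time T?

Check how each reaction changes W = E + Z + P + 2·C + A (weight of products minus weight of reactants):
R1: E + P -> 2 A: (1·2) − (1·1 + 1·1) = 2 − 2 = 0
R2: Z + P -> 2 E: (1·2) − (1·1 + 1·1) = 2 − 2 = 0
R3: A -> E: (1·1) − (1·1) = 1 − 1 = 0
Every reaction leaves W unchanged, so W is conserved and no simulation is needed: W(T) = W(0) = 8 + 7 + 5 + 2·2 + 5 = 29

Value at T = 29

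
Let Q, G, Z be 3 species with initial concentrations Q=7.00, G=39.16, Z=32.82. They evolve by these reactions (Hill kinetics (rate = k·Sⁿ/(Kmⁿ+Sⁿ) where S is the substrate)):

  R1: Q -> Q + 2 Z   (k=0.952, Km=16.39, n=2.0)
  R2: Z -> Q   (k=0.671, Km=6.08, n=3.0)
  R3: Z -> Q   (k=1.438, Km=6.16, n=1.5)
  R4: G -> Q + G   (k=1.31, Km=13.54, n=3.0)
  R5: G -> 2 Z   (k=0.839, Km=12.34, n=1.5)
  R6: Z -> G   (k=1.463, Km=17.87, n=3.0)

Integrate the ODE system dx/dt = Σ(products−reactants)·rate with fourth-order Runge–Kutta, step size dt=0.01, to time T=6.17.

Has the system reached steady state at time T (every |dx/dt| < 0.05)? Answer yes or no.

Steady state at T: no

RK4 with dt=0.01: 617 steps to T=6.17. Trajectory (selected grid times):
t=0.00: Q=7.00 G=39.16 Z=32.82
t=0.69: Q=9.24 G=39.53 Z=31.82
t=1.37: Q=11.45 G=39.88 Z=30.97
t=2.06: Q=13.69 G=40.23 Z=30.24
t=2.74: Q=15.90 G=40.56 Z=29.63
t=3.43: Q=18.13 G=40.89 Z=29.11
t=4.11: Q=20.34 G=41.21 Z=28.70
t=4.80: Q=22.57 G=41.52 Z=28.35
t=5.48: Q=24.77 G=41.82 Z=28.08
t=6.17: Q=27.00 G=42.12 Z=27.85
Rates at T: R1=0.6957, R2=0.6641, R3=1.3025, R4=1.2679, R5=0.7242, R6=1.1574
dx/dt at T (Σ net stoichiometry × rate): Q=+3.2345, G=+0.4332, Z=-0.2843
Largest |dx/dt| is |+3.2345| (Q) ≥ 0.05 → not steady.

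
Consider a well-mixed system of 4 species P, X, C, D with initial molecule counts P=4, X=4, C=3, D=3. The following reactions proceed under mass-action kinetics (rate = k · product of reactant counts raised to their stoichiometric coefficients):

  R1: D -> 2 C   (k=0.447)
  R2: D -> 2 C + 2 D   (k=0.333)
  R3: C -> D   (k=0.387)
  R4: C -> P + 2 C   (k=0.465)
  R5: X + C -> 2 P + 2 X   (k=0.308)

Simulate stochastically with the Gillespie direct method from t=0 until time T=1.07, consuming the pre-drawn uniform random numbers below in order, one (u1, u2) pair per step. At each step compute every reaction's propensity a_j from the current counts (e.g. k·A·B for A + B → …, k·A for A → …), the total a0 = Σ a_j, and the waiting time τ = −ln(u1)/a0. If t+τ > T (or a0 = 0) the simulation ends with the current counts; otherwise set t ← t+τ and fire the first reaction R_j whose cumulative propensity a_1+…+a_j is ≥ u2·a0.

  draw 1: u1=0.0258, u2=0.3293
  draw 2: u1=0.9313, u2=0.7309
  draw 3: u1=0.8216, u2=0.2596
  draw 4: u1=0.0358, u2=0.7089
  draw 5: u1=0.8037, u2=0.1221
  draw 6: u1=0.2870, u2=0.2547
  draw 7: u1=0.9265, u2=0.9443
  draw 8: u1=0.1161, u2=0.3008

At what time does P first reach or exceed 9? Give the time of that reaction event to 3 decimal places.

Threshold first reached at t = 0.950

t=0.000: P=4 X=4 C=3 D=3
Draw 1: a1=1.341, a2=0.999, a3=1.161, a4=1.395, a5=3.696, a0=8.592; τ=−ln(0.0258)/8.592=0.426 → t=0.426; u2·a0=0.3293·8.592=2.829; a1+a2=2.340 < 2.829 ≤ a1+…+a3=3.501 → R3 fires; P=4 X=4 C=2 D=4
Draw 2: a1=1.788, a2=1.332, a3=0.774, a4=0.930, a5=2.464, a0=7.288; τ=−ln(0.9313)/7.288=0.010 → t=0.435; u2·a0=0.7309·7.288=5.327; a1+…+a4=4.824 < 5.327 ≤ a1+…+a5=7.288 → R5 fires; P=6 X=5 C=1 D=4
Draw 3: a1=1.788, a2=1.332, a3=0.387, a4=0.465, a5=1.540, a0=5.512; τ=−ln(0.8216)/5.512=0.036 → t=0.471; u2·a0=0.2596·5.512=1.431 ≤ a1=1.788 → R1 fires; P=6 X=5 C=3 D=3
Draw 4: a1=1.341, a2=0.999, a3=1.161, a4=1.395, a5=4.620, a0=9.516; τ=−ln(0.0358)/9.516=0.350 → t=0.821; u2·a0=0.7089·9.516=6.746; a1+…+a4=4.896 < 6.746 ≤ a1+…+a5=9.516 → R5 fires; P=8 X=6 C=2 D=3
Draw 5: a1=1.341, a2=0.999, a3=0.774, a4=0.930, a5=3.696, a0=7.740; τ=−ln(0.8037)/7.740=0.028 → t=0.849; u2·a0=0.1221·7.740=0.945 ≤ a1=1.341 → R1 fires; P=8 X=6 C=4 D=2
Draw 6: a1=0.894, a2=0.666, a3=1.548, a4=1.860, a5=7.392, a0=12.360; τ=−ln(0.2870)/12.360=0.101 → t=0.950; u2·a0=0.2547·12.360=3.148; a1+…+a3=3.108 < 3.148 ≤ a1+…+a4=4.968 → R4 fires; P=9 X=6 C=5 D=2
Draw 7: a1=0.894, a2=0.666, a3=1.935, a4=2.325, a5=9.240, a0=15.060; τ=−ln(0.9265)/15.060=0.005 → t=0.955; u2·a0=0.9443·15.060=14.221; a1+…+a4=5.820 < 14.221 ≤ a1+…+a5=15.060 → R5 fires; P=11 X=7 C=4 D=2
Draw 8: a1=0.894, a2=0.666, a3=1.548, a4=1.860, a5=8.624, a0=13.592; τ=−ln(0.1161)/13.592=0.158 → t=1.114 > T=1.07: stop.
P first becomes ≥ 9 when it reaches 9 at the event at t=0.950.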